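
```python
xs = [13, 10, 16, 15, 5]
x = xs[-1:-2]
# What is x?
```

xs has length 5. The slice xs[-1:-2] resolves to an empty index range, so the result is [].

[]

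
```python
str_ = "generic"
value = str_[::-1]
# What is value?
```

str_ has length 7. The slice str_[::-1] selects indices [6, 5, 4, 3, 2, 1, 0] (6->'c', 5->'i', 4->'r', 3->'e', 2->'n', 1->'e', 0->'g'), giving 'cireneg'.

'cireneg'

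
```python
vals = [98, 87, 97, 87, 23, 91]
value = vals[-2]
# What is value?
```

vals has length 6. Negative index -2 maps to positive index 6 + (-2) = 4. vals[4] = 23.

23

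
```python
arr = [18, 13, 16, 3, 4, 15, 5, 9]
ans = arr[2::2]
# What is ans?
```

arr has length 8. The slice arr[2::2] selects indices [2, 4, 6] (2->16, 4->4, 6->5), giving [16, 4, 5].

[16, 4, 5]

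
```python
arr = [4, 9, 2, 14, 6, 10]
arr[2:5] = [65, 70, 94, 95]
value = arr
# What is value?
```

arr starts as [4, 9, 2, 14, 6, 10] (length 6). The slice arr[2:5] covers indices [2, 3, 4] with values [2, 14, 6]. Replacing that slice with [65, 70, 94, 95] (different length) produces [4, 9, 65, 70, 94, 95, 10].

[4, 9, 65, 70, 94, 95, 10]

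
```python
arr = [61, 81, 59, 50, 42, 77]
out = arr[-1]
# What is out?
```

arr has length 6. Negative index -1 maps to positive index 6 + (-1) = 5. arr[5] = 77.

77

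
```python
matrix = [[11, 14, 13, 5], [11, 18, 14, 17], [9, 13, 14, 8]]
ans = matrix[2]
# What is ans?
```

matrix has 3 rows. Row 2 is [9, 13, 14, 8].

[9, 13, 14, 8]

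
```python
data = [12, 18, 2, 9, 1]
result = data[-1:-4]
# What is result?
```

data has length 5. The slice data[-1:-4] resolves to an empty index range, so the result is [].

[]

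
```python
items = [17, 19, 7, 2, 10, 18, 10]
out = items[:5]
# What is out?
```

items has length 7. The slice items[:5] selects indices [0, 1, 2, 3, 4] (0->17, 1->19, 2->7, 3->2, 4->10), giving [17, 19, 7, 2, 10].

[17, 19, 7, 2, 10]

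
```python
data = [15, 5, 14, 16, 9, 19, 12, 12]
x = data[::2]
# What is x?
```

data has length 8. The slice data[::2] selects indices [0, 2, 4, 6] (0->15, 2->14, 4->9, 6->12), giving [15, 14, 9, 12].

[15, 14, 9, 12]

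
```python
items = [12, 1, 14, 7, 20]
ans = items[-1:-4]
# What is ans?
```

items has length 5. The slice items[-1:-4] resolves to an empty index range, so the result is [].

[]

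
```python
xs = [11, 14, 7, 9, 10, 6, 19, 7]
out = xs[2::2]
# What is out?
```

xs has length 8. The slice xs[2::2] selects indices [2, 4, 6] (2->7, 4->10, 6->19), giving [7, 10, 19].

[7, 10, 19]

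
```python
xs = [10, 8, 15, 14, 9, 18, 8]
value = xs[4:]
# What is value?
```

xs has length 7. The slice xs[4:] selects indices [4, 5, 6] (4->9, 5->18, 6->8), giving [9, 18, 8].

[9, 18, 8]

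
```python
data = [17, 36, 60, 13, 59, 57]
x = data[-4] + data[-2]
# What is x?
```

data has length 6. Negative index -4 maps to positive index 6 + (-4) = 2. data[2] = 60.
data has length 6. Negative index -2 maps to positive index 6 + (-2) = 4. data[4] = 59.
Sum: 60 + 59 = 119.

119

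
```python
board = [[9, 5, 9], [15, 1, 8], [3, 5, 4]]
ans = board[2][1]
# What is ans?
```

board[2] = [3, 5, 4]. Taking column 1 of that row yields 5.

5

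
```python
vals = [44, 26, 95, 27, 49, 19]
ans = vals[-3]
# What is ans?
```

vals has length 6. Negative index -3 maps to positive index 6 + (-3) = 3. vals[3] = 27.

27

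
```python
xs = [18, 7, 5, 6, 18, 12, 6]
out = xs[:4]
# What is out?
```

xs has length 7. The slice xs[:4] selects indices [0, 1, 2, 3] (0->18, 1->7, 2->5, 3->6), giving [18, 7, 5, 6].

[18, 7, 5, 6]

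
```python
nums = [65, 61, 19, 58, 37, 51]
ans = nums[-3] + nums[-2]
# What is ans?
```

nums has length 6. Negative index -3 maps to positive index 6 + (-3) = 3. nums[3] = 58.
nums has length 6. Negative index -2 maps to positive index 6 + (-2) = 4. nums[4] = 37.
Sum: 58 + 37 = 95.

95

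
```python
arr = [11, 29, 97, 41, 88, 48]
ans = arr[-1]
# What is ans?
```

arr has length 6. Negative index -1 maps to positive index 6 + (-1) = 5. arr[5] = 48.

48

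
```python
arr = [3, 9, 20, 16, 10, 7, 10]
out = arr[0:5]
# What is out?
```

arr has length 7. The slice arr[0:5] selects indices [0, 1, 2, 3, 4] (0->3, 1->9, 2->20, 3->16, 4->10), giving [3, 9, 20, 16, 10].

[3, 9, 20, 16, 10]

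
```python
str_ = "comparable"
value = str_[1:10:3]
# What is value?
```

str_ has length 10. The slice str_[1:10:3] selects indices [1, 4, 7] (1->'o', 4->'a', 7->'b'), giving 'oab'.

'oab'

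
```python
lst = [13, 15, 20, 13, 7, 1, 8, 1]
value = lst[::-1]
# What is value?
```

lst has length 8. The slice lst[::-1] selects indices [7, 6, 5, 4, 3, 2, 1, 0] (7->1, 6->8, 5->1, 4->7, 3->13, 2->20, 1->15, 0->13), giving [1, 8, 1, 7, 13, 20, 15, 13].

[1, 8, 1, 7, 13, 20, 15, 13]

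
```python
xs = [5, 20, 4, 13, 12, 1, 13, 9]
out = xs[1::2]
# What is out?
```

xs has length 8. The slice xs[1::2] selects indices [1, 3, 5, 7] (1->20, 3->13, 5->1, 7->9), giving [20, 13, 1, 9].

[20, 13, 1, 9]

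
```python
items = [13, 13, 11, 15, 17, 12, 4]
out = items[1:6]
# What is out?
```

items has length 7. The slice items[1:6] selects indices [1, 2, 3, 4, 5] (1->13, 2->11, 3->15, 4->17, 5->12), giving [13, 11, 15, 17, 12].

[13, 11, 15, 17, 12]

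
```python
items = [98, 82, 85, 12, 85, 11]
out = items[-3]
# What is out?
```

items has length 6. Negative index -3 maps to positive index 6 + (-3) = 3. items[3] = 12.

12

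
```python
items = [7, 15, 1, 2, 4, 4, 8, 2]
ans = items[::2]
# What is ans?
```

items has length 8. The slice items[::2] selects indices [0, 2, 4, 6] (0->7, 2->1, 4->4, 6->8), giving [7, 1, 4, 8].

[7, 1, 4, 8]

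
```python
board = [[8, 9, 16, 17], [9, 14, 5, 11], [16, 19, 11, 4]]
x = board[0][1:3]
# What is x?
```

board[0] = [8, 9, 16, 17]. board[0] has length 4. The slice board[0][1:3] selects indices [1, 2] (1->9, 2->16), giving [9, 16].

[9, 16]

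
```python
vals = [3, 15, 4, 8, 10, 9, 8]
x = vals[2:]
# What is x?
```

vals has length 7. The slice vals[2:] selects indices [2, 3, 4, 5, 6] (2->4, 3->8, 4->10, 5->9, 6->8), giving [4, 8, 10, 9, 8].

[4, 8, 10, 9, 8]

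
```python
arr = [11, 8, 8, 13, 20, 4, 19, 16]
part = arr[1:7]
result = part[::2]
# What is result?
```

arr has length 8. The slice arr[1:7] selects indices [1, 2, 3, 4, 5, 6] (1->8, 2->8, 3->13, 4->20, 5->4, 6->19), giving [8, 8, 13, 20, 4, 19]. So part = [8, 8, 13, 20, 4, 19]. part has length 6. The slice part[::2] selects indices [0, 2, 4] (0->8, 2->13, 4->4), giving [8, 13, 4].

[8, 13, 4]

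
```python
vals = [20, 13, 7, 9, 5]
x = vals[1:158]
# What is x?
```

vals has length 5. The slice vals[1:158] selects indices [1, 2, 3, 4] (1->13, 2->7, 3->9, 4->5), giving [13, 7, 9, 5].

[13, 7, 9, 5]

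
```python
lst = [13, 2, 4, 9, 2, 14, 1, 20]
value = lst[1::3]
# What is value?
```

lst has length 8. The slice lst[1::3] selects indices [1, 4, 7] (1->2, 4->2, 7->20), giving [2, 2, 20].

[2, 2, 20]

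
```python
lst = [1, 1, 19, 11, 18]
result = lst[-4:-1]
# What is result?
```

lst has length 5. The slice lst[-4:-1] selects indices [1, 2, 3] (1->1, 2->19, 3->11), giving [1, 19, 11].

[1, 19, 11]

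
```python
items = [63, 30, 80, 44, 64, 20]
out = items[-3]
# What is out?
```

items has length 6. Negative index -3 maps to positive index 6 + (-3) = 3. items[3] = 44.

44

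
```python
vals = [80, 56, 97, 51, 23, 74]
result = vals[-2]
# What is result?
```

vals has length 6. Negative index -2 maps to positive index 6 + (-2) = 4. vals[4] = 23.

23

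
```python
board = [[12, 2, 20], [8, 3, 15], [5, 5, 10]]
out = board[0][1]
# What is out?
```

board[0] = [12, 2, 20]. Taking column 1 of that row yields 2.

2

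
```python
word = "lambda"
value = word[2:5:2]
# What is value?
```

word has length 6. The slice word[2:5:2] selects indices [2, 4] (2->'m', 4->'d'), giving 'md'.

'md'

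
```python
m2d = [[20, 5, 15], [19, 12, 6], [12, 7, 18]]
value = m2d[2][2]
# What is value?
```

m2d[2] = [12, 7, 18]. Taking column 2 of that row yields 18.

18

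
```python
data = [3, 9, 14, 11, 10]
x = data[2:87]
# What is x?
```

data has length 5. The slice data[2:87] selects indices [2, 3, 4] (2->14, 3->11, 4->10), giving [14, 11, 10].

[14, 11, 10]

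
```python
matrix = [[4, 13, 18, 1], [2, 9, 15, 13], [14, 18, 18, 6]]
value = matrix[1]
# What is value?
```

matrix has 3 rows. Row 1 is [2, 9, 15, 13].

[2, 9, 15, 13]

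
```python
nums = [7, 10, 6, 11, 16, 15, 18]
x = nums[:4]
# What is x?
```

nums has length 7. The slice nums[:4] selects indices [0, 1, 2, 3] (0->7, 1->10, 2->6, 3->11), giving [7, 10, 6, 11].

[7, 10, 6, 11]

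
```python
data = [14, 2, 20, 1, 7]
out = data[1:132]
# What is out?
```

data has length 5. The slice data[1:132] selects indices [1, 2, 3, 4] (1->2, 2->20, 3->1, 4->7), giving [2, 20, 1, 7].

[2, 20, 1, 7]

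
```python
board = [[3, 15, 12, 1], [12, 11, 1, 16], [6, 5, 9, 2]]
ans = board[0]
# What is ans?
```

board has 3 rows. Row 0 is [3, 15, 12, 1].

[3, 15, 12, 1]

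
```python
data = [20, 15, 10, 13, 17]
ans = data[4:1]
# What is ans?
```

data has length 5. The slice data[4:1] resolves to an empty index range, so the result is [].

[]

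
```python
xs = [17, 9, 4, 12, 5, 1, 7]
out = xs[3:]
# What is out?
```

xs has length 7. The slice xs[3:] selects indices [3, 4, 5, 6] (3->12, 4->5, 5->1, 6->7), giving [12, 5, 1, 7].

[12, 5, 1, 7]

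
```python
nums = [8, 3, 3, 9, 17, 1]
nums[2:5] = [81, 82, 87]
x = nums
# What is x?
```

nums starts as [8, 3, 3, 9, 17, 1] (length 6). The slice nums[2:5] covers indices [2, 3, 4] with values [3, 9, 17]. Replacing that slice with [81, 82, 87] (same length) produces [8, 3, 81, 82, 87, 1].

[8, 3, 81, 82, 87, 1]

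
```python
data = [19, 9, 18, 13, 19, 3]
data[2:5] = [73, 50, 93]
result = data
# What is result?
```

data starts as [19, 9, 18, 13, 19, 3] (length 6). The slice data[2:5] covers indices [2, 3, 4] with values [18, 13, 19]. Replacing that slice with [73, 50, 93] (same length) produces [19, 9, 73, 50, 93, 3].

[19, 9, 73, 50, 93, 3]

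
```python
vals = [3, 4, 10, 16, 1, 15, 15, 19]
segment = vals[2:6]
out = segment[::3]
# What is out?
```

vals has length 8. The slice vals[2:6] selects indices [2, 3, 4, 5] (2->10, 3->16, 4->1, 5->15), giving [10, 16, 1, 15]. So segment = [10, 16, 1, 15]. segment has length 4. The slice segment[::3] selects indices [0, 3] (0->10, 3->15), giving [10, 15].

[10, 15]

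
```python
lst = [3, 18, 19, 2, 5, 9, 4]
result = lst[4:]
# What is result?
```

lst has length 7. The slice lst[4:] selects indices [4, 5, 6] (4->5, 5->9, 6->4), giving [5, 9, 4].

[5, 9, 4]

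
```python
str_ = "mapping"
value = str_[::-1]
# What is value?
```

str_ has length 7. The slice str_[::-1] selects indices [6, 5, 4, 3, 2, 1, 0] (6->'g', 5->'n', 4->'i', 3->'p', 2->'p', 1->'a', 0->'m'), giving 'gnippam'.

'gnippam'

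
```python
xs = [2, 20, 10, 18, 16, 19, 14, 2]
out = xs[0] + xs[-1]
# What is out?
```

xs has length 8. xs[0] = 2.
xs has length 8. Negative index -1 maps to positive index 8 + (-1) = 7. xs[7] = 2.
Sum: 2 + 2 = 4.

4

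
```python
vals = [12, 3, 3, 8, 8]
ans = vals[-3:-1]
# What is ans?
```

vals has length 5. The slice vals[-3:-1] selects indices [2, 3] (2->3, 3->8), giving [3, 8].

[3, 8]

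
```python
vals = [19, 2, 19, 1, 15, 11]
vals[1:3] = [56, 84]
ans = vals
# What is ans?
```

vals starts as [19, 2, 19, 1, 15, 11] (length 6). The slice vals[1:3] covers indices [1, 2] with values [2, 19]. Replacing that slice with [56, 84] (same length) produces [19, 56, 84, 1, 15, 11].

[19, 56, 84, 1, 15, 11]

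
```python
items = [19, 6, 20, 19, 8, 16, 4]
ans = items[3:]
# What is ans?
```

items has length 7. The slice items[3:] selects indices [3, 4, 5, 6] (3->19, 4->8, 5->16, 6->4), giving [19, 8, 16, 4].

[19, 8, 16, 4]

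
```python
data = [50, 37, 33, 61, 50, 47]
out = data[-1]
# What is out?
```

data has length 6. Negative index -1 maps to positive index 6 + (-1) = 5. data[5] = 47.

47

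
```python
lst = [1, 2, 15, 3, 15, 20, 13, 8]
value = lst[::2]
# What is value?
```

lst has length 8. The slice lst[::2] selects indices [0, 2, 4, 6] (0->1, 2->15, 4->15, 6->13), giving [1, 15, 15, 13].

[1, 15, 15, 13]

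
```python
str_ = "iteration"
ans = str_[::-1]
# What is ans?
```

str_ has length 9. The slice str_[::-1] selects indices [8, 7, 6, 5, 4, 3, 2, 1, 0] (8->'n', 7->'o', 6->'i', 5->'t', 4->'a', 3->'r', 2->'e', 1->'t', 0->'i'), giving 'noitareti'.

'noitareti'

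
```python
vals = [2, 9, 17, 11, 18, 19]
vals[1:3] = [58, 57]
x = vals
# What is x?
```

vals starts as [2, 9, 17, 11, 18, 19] (length 6). The slice vals[1:3] covers indices [1, 2] with values [9, 17]. Replacing that slice with [58, 57] (same length) produces [2, 58, 57, 11, 18, 19].

[2, 58, 57, 11, 18, 19]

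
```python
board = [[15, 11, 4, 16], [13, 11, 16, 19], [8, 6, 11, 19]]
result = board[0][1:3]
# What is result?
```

board[0] = [15, 11, 4, 16]. board[0] has length 4. The slice board[0][1:3] selects indices [1, 2] (1->11, 2->4), giving [11, 4].

[11, 4]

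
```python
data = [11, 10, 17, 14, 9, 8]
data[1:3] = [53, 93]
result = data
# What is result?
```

data starts as [11, 10, 17, 14, 9, 8] (length 6). The slice data[1:3] covers indices [1, 2] with values [10, 17]. Replacing that slice with [53, 93] (same length) produces [11, 53, 93, 14, 9, 8].

[11, 53, 93, 14, 9, 8]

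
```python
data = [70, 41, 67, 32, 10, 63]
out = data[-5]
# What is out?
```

data has length 6. Negative index -5 maps to positive index 6 + (-5) = 1. data[1] = 41.

41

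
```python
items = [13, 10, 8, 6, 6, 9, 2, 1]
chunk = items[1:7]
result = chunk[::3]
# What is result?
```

items has length 8. The slice items[1:7] selects indices [1, 2, 3, 4, 5, 6] (1->10, 2->8, 3->6, 4->6, 5->9, 6->2), giving [10, 8, 6, 6, 9, 2]. So chunk = [10, 8, 6, 6, 9, 2]. chunk has length 6. The slice chunk[::3] selects indices [0, 3] (0->10, 3->6), giving [10, 6].

[10, 6]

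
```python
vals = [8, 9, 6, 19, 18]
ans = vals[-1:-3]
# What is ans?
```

vals has length 5. The slice vals[-1:-3] resolves to an empty index range, so the result is [].

[]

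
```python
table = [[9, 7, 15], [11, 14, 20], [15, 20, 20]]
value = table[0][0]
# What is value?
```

table[0] = [9, 7, 15]. Taking column 0 of that row yields 9.

9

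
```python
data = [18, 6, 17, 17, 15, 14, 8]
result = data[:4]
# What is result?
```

data has length 7. The slice data[:4] selects indices [0, 1, 2, 3] (0->18, 1->6, 2->17, 3->17), giving [18, 6, 17, 17].

[18, 6, 17, 17]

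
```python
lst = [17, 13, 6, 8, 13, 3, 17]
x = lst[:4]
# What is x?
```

lst has length 7. The slice lst[:4] selects indices [0, 1, 2, 3] (0->17, 1->13, 2->6, 3->8), giving [17, 13, 6, 8].

[17, 13, 6, 8]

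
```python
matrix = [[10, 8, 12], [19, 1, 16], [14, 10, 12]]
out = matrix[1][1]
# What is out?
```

matrix[1] = [19, 1, 16]. Taking column 1 of that row yields 1.

1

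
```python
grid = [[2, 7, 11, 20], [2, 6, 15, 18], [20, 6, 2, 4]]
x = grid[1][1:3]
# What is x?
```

grid[1] = [2, 6, 15, 18]. grid[1] has length 4. The slice grid[1][1:3] selects indices [1, 2] (1->6, 2->15), giving [6, 15].

[6, 15]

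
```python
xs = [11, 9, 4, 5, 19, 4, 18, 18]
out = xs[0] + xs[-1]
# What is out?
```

xs has length 8. xs[0] = 11.
xs has length 8. Negative index -1 maps to positive index 8 + (-1) = 7. xs[7] = 18.
Sum: 11 + 18 = 29.

29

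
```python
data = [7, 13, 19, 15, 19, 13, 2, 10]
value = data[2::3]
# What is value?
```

data has length 8. The slice data[2::3] selects indices [2, 5] (2->19, 5->13), giving [19, 13].

[19, 13]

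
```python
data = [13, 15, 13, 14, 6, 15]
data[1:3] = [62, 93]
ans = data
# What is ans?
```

data starts as [13, 15, 13, 14, 6, 15] (length 6). The slice data[1:3] covers indices [1, 2] with values [15, 13]. Replacing that slice with [62, 93] (same length) produces [13, 62, 93, 14, 6, 15].

[13, 62, 93, 14, 6, 15]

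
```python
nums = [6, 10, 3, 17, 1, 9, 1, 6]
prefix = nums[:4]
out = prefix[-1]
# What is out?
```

nums has length 8. The slice nums[:4] selects indices [0, 1, 2, 3] (0->6, 1->10, 2->3, 3->17), giving [6, 10, 3, 17]. So prefix = [6, 10, 3, 17]. Then prefix[-1] = 17.

17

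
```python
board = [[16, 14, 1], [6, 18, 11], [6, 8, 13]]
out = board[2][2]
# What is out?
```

board[2] = [6, 8, 13]. Taking column 2 of that row yields 13.

13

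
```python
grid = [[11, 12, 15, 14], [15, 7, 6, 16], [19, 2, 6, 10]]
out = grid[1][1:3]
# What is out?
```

grid[1] = [15, 7, 6, 16]. grid[1] has length 4. The slice grid[1][1:3] selects indices [1, 2] (1->7, 2->6), giving [7, 6].

[7, 6]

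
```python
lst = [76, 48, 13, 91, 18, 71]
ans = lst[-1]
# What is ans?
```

lst has length 6. Negative index -1 maps to positive index 6 + (-1) = 5. lst[5] = 71.

71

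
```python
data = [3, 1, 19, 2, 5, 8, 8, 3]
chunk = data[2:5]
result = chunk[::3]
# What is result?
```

data has length 8. The slice data[2:5] selects indices [2, 3, 4] (2->19, 3->2, 4->5), giving [19, 2, 5]. So chunk = [19, 2, 5]. chunk has length 3. The slice chunk[::3] selects indices [0] (0->19), giving [19].

[19]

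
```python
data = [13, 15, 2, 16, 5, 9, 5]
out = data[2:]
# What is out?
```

data has length 7. The slice data[2:] selects indices [2, 3, 4, 5, 6] (2->2, 3->16, 4->5, 5->9, 6->5), giving [2, 16, 5, 9, 5].

[2, 16, 5, 9, 5]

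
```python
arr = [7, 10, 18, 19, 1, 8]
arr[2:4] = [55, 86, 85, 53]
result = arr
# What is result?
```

arr starts as [7, 10, 18, 19, 1, 8] (length 6). The slice arr[2:4] covers indices [2, 3] with values [18, 19]. Replacing that slice with [55, 86, 85, 53] (different length) produces [7, 10, 55, 86, 85, 53, 1, 8].

[7, 10, 55, 86, 85, 53, 1, 8]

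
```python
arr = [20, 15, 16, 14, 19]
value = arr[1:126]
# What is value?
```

arr has length 5. The slice arr[1:126] selects indices [1, 2, 3, 4] (1->15, 2->16, 3->14, 4->19), giving [15, 16, 14, 19].

[15, 16, 14, 19]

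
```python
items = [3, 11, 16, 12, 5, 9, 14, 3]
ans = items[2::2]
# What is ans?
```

items has length 8. The slice items[2::2] selects indices [2, 4, 6] (2->16, 4->5, 6->14), giving [16, 5, 14].

[16, 5, 14]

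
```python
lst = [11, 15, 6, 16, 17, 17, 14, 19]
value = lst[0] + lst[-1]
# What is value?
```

lst has length 8. lst[0] = 11.
lst has length 8. Negative index -1 maps to positive index 8 + (-1) = 7. lst[7] = 19.
Sum: 11 + 19 = 30.

30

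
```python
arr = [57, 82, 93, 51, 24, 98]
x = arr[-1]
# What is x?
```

arr has length 6. Negative index -1 maps to positive index 6 + (-1) = 5. arr[5] = 98.

98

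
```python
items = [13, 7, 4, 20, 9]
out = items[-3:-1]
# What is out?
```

items has length 5. The slice items[-3:-1] selects indices [2, 3] (2->4, 3->20), giving [4, 20].

[4, 20]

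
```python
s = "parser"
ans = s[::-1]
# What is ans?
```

s has length 6. The slice s[::-1] selects indices [5, 4, 3, 2, 1, 0] (5->'r', 4->'e', 3->'s', 2->'r', 1->'a', 0->'p'), giving 'resrap'.

'resrap'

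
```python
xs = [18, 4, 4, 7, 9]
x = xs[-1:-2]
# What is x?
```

xs has length 5. The slice xs[-1:-2] resolves to an empty index range, so the result is [].

[]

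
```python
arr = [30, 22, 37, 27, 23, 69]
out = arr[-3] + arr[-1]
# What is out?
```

arr has length 6. Negative index -3 maps to positive index 6 + (-3) = 3. arr[3] = 27.
arr has length 6. Negative index -1 maps to positive index 6 + (-1) = 5. arr[5] = 69.
Sum: 27 + 69 = 96.

96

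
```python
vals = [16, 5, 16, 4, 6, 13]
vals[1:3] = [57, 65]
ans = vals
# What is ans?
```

vals starts as [16, 5, 16, 4, 6, 13] (length 6). The slice vals[1:3] covers indices [1, 2] with values [5, 16]. Replacing that slice with [57, 65] (same length) produces [16, 57, 65, 4, 6, 13].

[16, 57, 65, 4, 6, 13]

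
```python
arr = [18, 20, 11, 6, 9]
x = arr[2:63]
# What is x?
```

arr has length 5. The slice arr[2:63] selects indices [2, 3, 4] (2->11, 3->6, 4->9), giving [11, 6, 9].

[11, 6, 9]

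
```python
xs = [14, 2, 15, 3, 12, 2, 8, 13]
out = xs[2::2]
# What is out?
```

xs has length 8. The slice xs[2::2] selects indices [2, 4, 6] (2->15, 4->12, 6->8), giving [15, 12, 8].

[15, 12, 8]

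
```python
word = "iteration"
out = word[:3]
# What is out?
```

word has length 9. The slice word[:3] selects indices [0, 1, 2] (0->'i', 1->'t', 2->'e'), giving 'ite'.

'ite'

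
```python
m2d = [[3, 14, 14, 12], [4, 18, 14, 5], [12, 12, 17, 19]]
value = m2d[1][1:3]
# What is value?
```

m2d[1] = [4, 18, 14, 5]. m2d[1] has length 4. The slice m2d[1][1:3] selects indices [1, 2] (1->18, 2->14), giving [18, 14].

[18, 14]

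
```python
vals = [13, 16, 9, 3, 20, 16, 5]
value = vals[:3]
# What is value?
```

vals has length 7. The slice vals[:3] selects indices [0, 1, 2] (0->13, 1->16, 2->9), giving [13, 16, 9].

[13, 16, 9]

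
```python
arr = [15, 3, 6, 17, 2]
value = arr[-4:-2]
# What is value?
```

arr has length 5. The slice arr[-4:-2] selects indices [1, 2] (1->3, 2->6), giving [3, 6].

[3, 6]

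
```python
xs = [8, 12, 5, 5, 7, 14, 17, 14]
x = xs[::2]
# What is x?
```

xs has length 8. The slice xs[::2] selects indices [0, 2, 4, 6] (0->8, 2->5, 4->7, 6->17), giving [8, 5, 7, 17].

[8, 5, 7, 17]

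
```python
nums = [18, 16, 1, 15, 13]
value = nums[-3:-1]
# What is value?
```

nums has length 5. The slice nums[-3:-1] selects indices [2, 3] (2->1, 3->15), giving [1, 15].

[1, 15]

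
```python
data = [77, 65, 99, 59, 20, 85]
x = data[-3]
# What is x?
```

data has length 6. Negative index -3 maps to positive index 6 + (-3) = 3. data[3] = 59.

59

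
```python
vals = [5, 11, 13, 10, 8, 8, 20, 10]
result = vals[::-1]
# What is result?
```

vals has length 8. The slice vals[::-1] selects indices [7, 6, 5, 4, 3, 2, 1, 0] (7->10, 6->20, 5->8, 4->8, 3->10, 2->13, 1->11, 0->5), giving [10, 20, 8, 8, 10, 13, 11, 5].

[10, 20, 8, 8, 10, 13, 11, 5]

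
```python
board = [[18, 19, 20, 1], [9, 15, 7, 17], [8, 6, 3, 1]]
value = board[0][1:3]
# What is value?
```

board[0] = [18, 19, 20, 1]. board[0] has length 4. The slice board[0][1:3] selects indices [1, 2] (1->19, 2->20), giving [19, 20].

[19, 20]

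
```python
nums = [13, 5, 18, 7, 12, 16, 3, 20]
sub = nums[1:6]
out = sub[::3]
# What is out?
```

nums has length 8. The slice nums[1:6] selects indices [1, 2, 3, 4, 5] (1->5, 2->18, 3->7, 4->12, 5->16), giving [5, 18, 7, 12, 16]. So sub = [5, 18, 7, 12, 16]. sub has length 5. The slice sub[::3] selects indices [0, 3] (0->5, 3->12), giving [5, 12].

[5, 12]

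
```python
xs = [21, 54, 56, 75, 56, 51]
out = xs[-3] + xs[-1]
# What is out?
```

xs has length 6. Negative index -3 maps to positive index 6 + (-3) = 3. xs[3] = 75.
xs has length 6. Negative index -1 maps to positive index 6 + (-1) = 5. xs[5] = 51.
Sum: 75 + 51 = 126.

126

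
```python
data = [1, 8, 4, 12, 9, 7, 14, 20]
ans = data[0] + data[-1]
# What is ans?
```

data has length 8. data[0] = 1.
data has length 8. Negative index -1 maps to positive index 8 + (-1) = 7. data[7] = 20.
Sum: 1 + 20 = 21.

21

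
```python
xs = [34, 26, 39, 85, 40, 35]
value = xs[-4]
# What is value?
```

xs has length 6. Negative index -4 maps to positive index 6 + (-4) = 2. xs[2] = 39.

39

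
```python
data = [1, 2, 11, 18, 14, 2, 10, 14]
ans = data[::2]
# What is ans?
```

data has length 8. The slice data[::2] selects indices [0, 2, 4, 6] (0->1, 2->11, 4->14, 6->10), giving [1, 11, 14, 10].

[1, 11, 14, 10]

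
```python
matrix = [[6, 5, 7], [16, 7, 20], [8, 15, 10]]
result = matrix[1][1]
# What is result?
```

matrix[1] = [16, 7, 20]. Taking column 1 of that row yields 7.

7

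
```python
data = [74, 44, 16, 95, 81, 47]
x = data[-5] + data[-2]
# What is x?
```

data has length 6. Negative index -5 maps to positive index 6 + (-5) = 1. data[1] = 44.
data has length 6. Negative index -2 maps to positive index 6 + (-2) = 4. data[4] = 81.
Sum: 44 + 81 = 125.

125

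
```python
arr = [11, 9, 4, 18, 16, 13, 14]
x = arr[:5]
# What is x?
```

arr has length 7. The slice arr[:5] selects indices [0, 1, 2, 3, 4] (0->11, 1->9, 2->4, 3->18, 4->16), giving [11, 9, 4, 18, 16].

[11, 9, 4, 18, 16]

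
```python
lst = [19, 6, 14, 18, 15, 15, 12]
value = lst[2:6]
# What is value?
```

lst has length 7. The slice lst[2:6] selects indices [2, 3, 4, 5] (2->14, 3->18, 4->15, 5->15), giving [14, 18, 15, 15].

[14, 18, 15, 15]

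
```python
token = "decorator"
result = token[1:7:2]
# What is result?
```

token has length 9. The slice token[1:7:2] selects indices [1, 3, 5] (1->'e', 3->'o', 5->'a'), giving 'eoa'.

'eoa'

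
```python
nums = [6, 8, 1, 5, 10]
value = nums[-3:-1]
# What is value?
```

nums has length 5. The slice nums[-3:-1] selects indices [2, 3] (2->1, 3->5), giving [1, 5].

[1, 5]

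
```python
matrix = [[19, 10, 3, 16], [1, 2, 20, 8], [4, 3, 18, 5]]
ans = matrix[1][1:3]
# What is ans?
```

matrix[1] = [1, 2, 20, 8]. matrix[1] has length 4. The slice matrix[1][1:3] selects indices [1, 2] (1->2, 2->20), giving [2, 20].

[2, 20]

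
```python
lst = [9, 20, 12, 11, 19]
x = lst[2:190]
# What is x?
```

lst has length 5. The slice lst[2:190] selects indices [2, 3, 4] (2->12, 3->11, 4->19), giving [12, 11, 19].

[12, 11, 19]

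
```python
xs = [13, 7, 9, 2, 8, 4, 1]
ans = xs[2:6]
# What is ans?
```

xs has length 7. The slice xs[2:6] selects indices [2, 3, 4, 5] (2->9, 3->2, 4->8, 5->4), giving [9, 2, 8, 4].

[9, 2, 8, 4]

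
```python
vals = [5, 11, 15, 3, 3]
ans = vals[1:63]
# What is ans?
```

vals has length 5. The slice vals[1:63] selects indices [1, 2, 3, 4] (1->11, 2->15, 3->3, 4->3), giving [11, 15, 3, 3].

[11, 15, 3, 3]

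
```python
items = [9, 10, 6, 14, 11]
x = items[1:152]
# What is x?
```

items has length 5. The slice items[1:152] selects indices [1, 2, 3, 4] (1->10, 2->6, 3->14, 4->11), giving [10, 6, 14, 11].

[10, 6, 14, 11]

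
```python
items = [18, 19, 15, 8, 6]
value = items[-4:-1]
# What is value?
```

items has length 5. The slice items[-4:-1] selects indices [1, 2, 3] (1->19, 2->15, 3->8), giving [19, 15, 8].

[19, 15, 8]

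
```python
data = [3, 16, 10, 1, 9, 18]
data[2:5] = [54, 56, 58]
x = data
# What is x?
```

data starts as [3, 16, 10, 1, 9, 18] (length 6). The slice data[2:5] covers indices [2, 3, 4] with values [10, 1, 9]. Replacing that slice with [54, 56, 58] (same length) produces [3, 16, 54, 56, 58, 18].

[3, 16, 54, 56, 58, 18]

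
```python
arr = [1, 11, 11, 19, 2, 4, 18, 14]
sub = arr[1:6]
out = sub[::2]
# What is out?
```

arr has length 8. The slice arr[1:6] selects indices [1, 2, 3, 4, 5] (1->11, 2->11, 3->19, 4->2, 5->4), giving [11, 11, 19, 2, 4]. So sub = [11, 11, 19, 2, 4]. sub has length 5. The slice sub[::2] selects indices [0, 2, 4] (0->11, 2->19, 4->4), giving [11, 19, 4].

[11, 19, 4]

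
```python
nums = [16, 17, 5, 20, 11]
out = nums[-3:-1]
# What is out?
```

nums has length 5. The slice nums[-3:-1] selects indices [2, 3] (2->5, 3->20), giving [5, 20].

[5, 20]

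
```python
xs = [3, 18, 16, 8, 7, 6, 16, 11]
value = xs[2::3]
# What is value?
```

xs has length 8. The slice xs[2::3] selects indices [2, 5] (2->16, 5->6), giving [16, 6].

[16, 6]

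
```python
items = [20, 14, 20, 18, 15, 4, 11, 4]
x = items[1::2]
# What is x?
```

items has length 8. The slice items[1::2] selects indices [1, 3, 5, 7] (1->14, 3->18, 5->4, 7->4), giving [14, 18, 4, 4].

[14, 18, 4, 4]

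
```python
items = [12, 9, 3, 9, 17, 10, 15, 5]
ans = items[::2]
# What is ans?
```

items has length 8. The slice items[::2] selects indices [0, 2, 4, 6] (0->12, 2->3, 4->17, 6->15), giving [12, 3, 17, 15].

[12, 3, 17, 15]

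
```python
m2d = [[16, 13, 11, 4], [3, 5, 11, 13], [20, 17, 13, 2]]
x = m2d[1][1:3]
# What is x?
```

m2d[1] = [3, 5, 11, 13]. m2d[1] has length 4. The slice m2d[1][1:3] selects indices [1, 2] (1->5, 2->11), giving [5, 11].

[5, 11]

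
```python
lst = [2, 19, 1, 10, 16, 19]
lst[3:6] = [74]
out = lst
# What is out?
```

lst starts as [2, 19, 1, 10, 16, 19] (length 6). The slice lst[3:6] covers indices [3, 4, 5] with values [10, 16, 19]. Replacing that slice with [74] (different length) produces [2, 19, 1, 74].

[2, 19, 1, 74]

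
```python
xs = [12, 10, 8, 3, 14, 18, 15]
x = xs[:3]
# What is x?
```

xs has length 7. The slice xs[:3] selects indices [0, 1, 2] (0->12, 1->10, 2->8), giving [12, 10, 8].

[12, 10, 8]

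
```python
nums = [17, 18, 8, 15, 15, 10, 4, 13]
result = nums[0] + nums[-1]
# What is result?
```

nums has length 8. nums[0] = 17.
nums has length 8. Negative index -1 maps to positive index 8 + (-1) = 7. nums[7] = 13.
Sum: 17 + 13 = 30.

30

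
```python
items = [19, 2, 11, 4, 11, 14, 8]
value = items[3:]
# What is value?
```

items has length 7. The slice items[3:] selects indices [3, 4, 5, 6] (3->4, 4->11, 5->14, 6->8), giving [4, 11, 14, 8].

[4, 11, 14, 8]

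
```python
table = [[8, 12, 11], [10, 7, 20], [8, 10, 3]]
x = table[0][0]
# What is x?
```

table[0] = [8, 12, 11]. Taking column 0 of that row yields 8.

8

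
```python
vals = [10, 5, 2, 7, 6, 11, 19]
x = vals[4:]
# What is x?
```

vals has length 7. The slice vals[4:] selects indices [4, 5, 6] (4->6, 5->11, 6->19), giving [6, 11, 19].

[6, 11, 19]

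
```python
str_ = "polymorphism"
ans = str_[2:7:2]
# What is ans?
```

str_ has length 12. The slice str_[2:7:2] selects indices [2, 4, 6] (2->'l', 4->'m', 6->'r'), giving 'lmr'.

'lmr'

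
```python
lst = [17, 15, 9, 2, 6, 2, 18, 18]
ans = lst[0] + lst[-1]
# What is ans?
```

lst has length 8. lst[0] = 17.
lst has length 8. Negative index -1 maps to positive index 8 + (-1) = 7. lst[7] = 18.
Sum: 17 + 18 = 35.

35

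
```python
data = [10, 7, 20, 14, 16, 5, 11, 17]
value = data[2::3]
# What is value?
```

data has length 8. The slice data[2::3] selects indices [2, 5] (2->20, 5->5), giving [20, 5].

[20, 5]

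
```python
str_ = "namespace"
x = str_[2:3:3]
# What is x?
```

str_ has length 9. The slice str_[2:3:3] selects indices [2] (2->'m'), giving 'm'.

'm'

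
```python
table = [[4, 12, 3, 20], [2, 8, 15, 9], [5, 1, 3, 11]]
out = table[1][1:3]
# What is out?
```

table[1] = [2, 8, 15, 9]. table[1] has length 4. The slice table[1][1:3] selects indices [1, 2] (1->8, 2->15), giving [8, 15].

[8, 15]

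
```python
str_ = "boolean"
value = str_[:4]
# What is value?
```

str_ has length 7. The slice str_[:4] selects indices [0, 1, 2, 3] (0->'b', 1->'o', 2->'o', 3->'l'), giving 'bool'.

'bool'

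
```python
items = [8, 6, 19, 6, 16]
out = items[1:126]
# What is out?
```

items has length 5. The slice items[1:126] selects indices [1, 2, 3, 4] (1->6, 2->19, 3->6, 4->16), giving [6, 19, 6, 16].

[6, 19, 6, 16]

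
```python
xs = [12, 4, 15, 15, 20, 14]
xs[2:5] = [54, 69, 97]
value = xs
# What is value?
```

xs starts as [12, 4, 15, 15, 20, 14] (length 6). The slice xs[2:5] covers indices [2, 3, 4] with values [15, 15, 20]. Replacing that slice with [54, 69, 97] (same length) produces [12, 4, 54, 69, 97, 14].

[12, 4, 54, 69, 97, 14]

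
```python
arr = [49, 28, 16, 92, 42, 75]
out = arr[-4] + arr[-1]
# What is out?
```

arr has length 6. Negative index -4 maps to positive index 6 + (-4) = 2. arr[2] = 16.
arr has length 6. Negative index -1 maps to positive index 6 + (-1) = 5. arr[5] = 75.
Sum: 16 + 75 = 91.

91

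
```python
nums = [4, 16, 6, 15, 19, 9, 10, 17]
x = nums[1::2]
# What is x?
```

nums has length 8. The slice nums[1::2] selects indices [1, 3, 5, 7] (1->16, 3->15, 5->9, 7->17), giving [16, 15, 9, 17].

[16, 15, 9, 17]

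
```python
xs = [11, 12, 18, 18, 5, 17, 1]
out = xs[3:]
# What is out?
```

xs has length 7. The slice xs[3:] selects indices [3, 4, 5, 6] (3->18, 4->5, 5->17, 6->1), giving [18, 5, 17, 1].

[18, 5, 17, 1]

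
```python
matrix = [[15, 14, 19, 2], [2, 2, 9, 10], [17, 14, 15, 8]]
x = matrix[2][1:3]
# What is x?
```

matrix[2] = [17, 14, 15, 8]. matrix[2] has length 4. The slice matrix[2][1:3] selects indices [1, 2] (1->14, 2->15), giving [14, 15].

[14, 15]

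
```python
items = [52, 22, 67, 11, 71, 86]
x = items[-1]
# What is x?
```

items has length 6. Negative index -1 maps to positive index 6 + (-1) = 5. items[5] = 86.

86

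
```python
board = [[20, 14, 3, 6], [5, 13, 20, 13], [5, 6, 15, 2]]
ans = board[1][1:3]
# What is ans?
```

board[1] = [5, 13, 20, 13]. board[1] has length 4. The slice board[1][1:3] selects indices [1, 2] (1->13, 2->20), giving [13, 20].

[13, 20]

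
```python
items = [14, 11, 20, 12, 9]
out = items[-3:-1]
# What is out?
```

items has length 5. The slice items[-3:-1] selects indices [2, 3] (2->20, 3->12), giving [20, 12].

[20, 12]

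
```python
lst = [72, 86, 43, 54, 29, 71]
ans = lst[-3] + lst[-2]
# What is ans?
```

lst has length 6. Negative index -3 maps to positive index 6 + (-3) = 3. lst[3] = 54.
lst has length 6. Negative index -2 maps to positive index 6 + (-2) = 4. lst[4] = 29.
Sum: 54 + 29 = 83.

83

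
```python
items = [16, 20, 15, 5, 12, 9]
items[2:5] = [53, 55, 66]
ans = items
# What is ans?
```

items starts as [16, 20, 15, 5, 12, 9] (length 6). The slice items[2:5] covers indices [2, 3, 4] with values [15, 5, 12]. Replacing that slice with [53, 55, 66] (same length) produces [16, 20, 53, 55, 66, 9].

[16, 20, 53, 55, 66, 9]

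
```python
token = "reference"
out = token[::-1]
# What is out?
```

token has length 9. The slice token[::-1] selects indices [8, 7, 6, 5, 4, 3, 2, 1, 0] (8->'e', 7->'c', 6->'n', 5->'e', 4->'r', 3->'e', 2->'f', 1->'e', 0->'r'), giving 'ecnerefer'.

'ecnerefer'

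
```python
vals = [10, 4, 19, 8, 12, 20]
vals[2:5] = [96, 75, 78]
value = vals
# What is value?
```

vals starts as [10, 4, 19, 8, 12, 20] (length 6). The slice vals[2:5] covers indices [2, 3, 4] with values [19, 8, 12]. Replacing that slice with [96, 75, 78] (same length) produces [10, 4, 96, 75, 78, 20].

[10, 4, 96, 75, 78, 20]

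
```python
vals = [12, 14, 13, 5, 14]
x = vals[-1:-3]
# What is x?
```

vals has length 5. The slice vals[-1:-3] resolves to an empty index range, so the result is [].

[]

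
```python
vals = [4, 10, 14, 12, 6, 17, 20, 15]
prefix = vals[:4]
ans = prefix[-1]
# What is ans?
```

vals has length 8. The slice vals[:4] selects indices [0, 1, 2, 3] (0->4, 1->10, 2->14, 3->12), giving [4, 10, 14, 12]. So prefix = [4, 10, 14, 12]. Then prefix[-1] = 12.

12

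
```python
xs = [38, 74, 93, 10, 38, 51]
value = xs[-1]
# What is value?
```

xs has length 6. Negative index -1 maps to positive index 6 + (-1) = 5. xs[5] = 51.

51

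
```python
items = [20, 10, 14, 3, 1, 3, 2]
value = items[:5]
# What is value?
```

items has length 7. The slice items[:5] selects indices [0, 1, 2, 3, 4] (0->20, 1->10, 2->14, 3->3, 4->1), giving [20, 10, 14, 3, 1].

[20, 10, 14, 3, 1]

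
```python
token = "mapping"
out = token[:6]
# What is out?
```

token has length 7. The slice token[:6] selects indices [0, 1, 2, 3, 4, 5] (0->'m', 1->'a', 2->'p', 3->'p', 4->'i', 5->'n'), giving 'mappin'.

'mappin'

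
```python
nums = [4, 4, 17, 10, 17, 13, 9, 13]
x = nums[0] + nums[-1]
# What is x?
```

nums has length 8. nums[0] = 4.
nums has length 8. Negative index -1 maps to positive index 8 + (-1) = 7. nums[7] = 13.
Sum: 4 + 13 = 17.

17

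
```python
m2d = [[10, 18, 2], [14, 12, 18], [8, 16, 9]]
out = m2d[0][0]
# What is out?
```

m2d[0] = [10, 18, 2]. Taking column 0 of that row yields 10.

10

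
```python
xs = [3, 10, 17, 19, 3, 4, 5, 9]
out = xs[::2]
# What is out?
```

xs has length 8. The slice xs[::2] selects indices [0, 2, 4, 6] (0->3, 2->17, 4->3, 6->5), giving [3, 17, 3, 5].

[3, 17, 3, 5]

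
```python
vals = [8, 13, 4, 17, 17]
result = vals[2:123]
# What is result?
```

vals has length 5. The slice vals[2:123] selects indices [2, 3, 4] (2->4, 3->17, 4->17), giving [4, 17, 17].

[4, 17, 17]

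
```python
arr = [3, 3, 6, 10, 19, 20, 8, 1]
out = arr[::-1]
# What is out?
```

arr has length 8. The slice arr[::-1] selects indices [7, 6, 5, 4, 3, 2, 1, 0] (7->1, 6->8, 5->20, 4->19, 3->10, 2->6, 1->3, 0->3), giving [1, 8, 20, 19, 10, 6, 3, 3].

[1, 8, 20, 19, 10, 6, 3, 3]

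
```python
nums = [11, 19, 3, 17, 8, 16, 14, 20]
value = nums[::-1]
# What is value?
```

nums has length 8. The slice nums[::-1] selects indices [7, 6, 5, 4, 3, 2, 1, 0] (7->20, 6->14, 5->16, 4->8, 3->17, 2->3, 1->19, 0->11), giving [20, 14, 16, 8, 17, 3, 19, 11].

[20, 14, 16, 8, 17, 3, 19, 11]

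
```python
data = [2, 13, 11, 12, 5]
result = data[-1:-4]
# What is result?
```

data has length 5. The slice data[-1:-4] resolves to an empty index range, so the result is [].

[]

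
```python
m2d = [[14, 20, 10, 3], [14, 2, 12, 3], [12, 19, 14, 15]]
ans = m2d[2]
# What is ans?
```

m2d has 3 rows. Row 2 is [12, 19, 14, 15].

[12, 19, 14, 15]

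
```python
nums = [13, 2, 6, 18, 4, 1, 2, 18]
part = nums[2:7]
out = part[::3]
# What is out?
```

nums has length 8. The slice nums[2:7] selects indices [2, 3, 4, 5, 6] (2->6, 3->18, 4->4, 5->1, 6->2), giving [6, 18, 4, 1, 2]. So part = [6, 18, 4, 1, 2]. part has length 5. The slice part[::3] selects indices [0, 3] (0->6, 3->1), giving [6, 1].

[6, 1]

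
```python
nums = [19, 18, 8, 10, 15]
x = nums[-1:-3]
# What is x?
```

nums has length 5. The slice nums[-1:-3] resolves to an empty index range, so the result is [].

[]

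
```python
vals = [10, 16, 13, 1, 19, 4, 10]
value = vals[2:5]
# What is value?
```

vals has length 7. The slice vals[2:5] selects indices [2, 3, 4] (2->13, 3->1, 4->19), giving [13, 1, 19].

[13, 1, 19]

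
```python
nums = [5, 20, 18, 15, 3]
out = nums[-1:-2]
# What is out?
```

nums has length 5. The slice nums[-1:-2] resolves to an empty index range, so the result is [].

[]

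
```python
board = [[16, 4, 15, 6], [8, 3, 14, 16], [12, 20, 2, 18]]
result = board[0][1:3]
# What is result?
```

board[0] = [16, 4, 15, 6]. board[0] has length 4. The slice board[0][1:3] selects indices [1, 2] (1->4, 2->15), giving [4, 15].

[4, 15]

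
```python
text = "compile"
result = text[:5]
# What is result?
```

text has length 7. The slice text[:5] selects indices [0, 1, 2, 3, 4] (0->'c', 1->'o', 2->'m', 3->'p', 4->'i'), giving 'compi'.

'compi'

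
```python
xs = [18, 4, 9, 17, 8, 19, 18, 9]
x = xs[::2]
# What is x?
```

xs has length 8. The slice xs[::2] selects indices [0, 2, 4, 6] (0->18, 2->9, 4->8, 6->18), giving [18, 9, 8, 18].

[18, 9, 8, 18]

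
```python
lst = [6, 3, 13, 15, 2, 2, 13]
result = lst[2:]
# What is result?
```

lst has length 7. The slice lst[2:] selects indices [2, 3, 4, 5, 6] (2->13, 3->15, 4->2, 5->2, 6->13), giving [13, 15, 2, 2, 13].

[13, 15, 2, 2, 13]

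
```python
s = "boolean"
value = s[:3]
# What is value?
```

s has length 7. The slice s[:3] selects indices [0, 1, 2] (0->'b', 1->'o', 2->'o'), giving 'boo'.

'boo'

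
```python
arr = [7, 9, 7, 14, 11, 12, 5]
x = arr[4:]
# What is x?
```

arr has length 7. The slice arr[4:] selects indices [4, 5, 6] (4->11, 5->12, 6->5), giving [11, 12, 5].

[11, 12, 5]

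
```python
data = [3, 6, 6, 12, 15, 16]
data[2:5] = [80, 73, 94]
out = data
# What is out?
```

data starts as [3, 6, 6, 12, 15, 16] (length 6). The slice data[2:5] covers indices [2, 3, 4] with values [6, 12, 15]. Replacing that slice with [80, 73, 94] (same length) produces [3, 6, 80, 73, 94, 16].

[3, 6, 80, 73, 94, 16]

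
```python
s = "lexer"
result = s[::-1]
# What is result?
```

s has length 5. The slice s[::-1] selects indices [4, 3, 2, 1, 0] (4->'r', 3->'e', 2->'x', 1->'e', 0->'l'), giving 'rexel'.

'rexel'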